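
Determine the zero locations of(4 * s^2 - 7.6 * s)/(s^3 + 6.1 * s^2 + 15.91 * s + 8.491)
Set numerator = 0: 4*s^2 - 7.6*s = 4*s(s - 1.9) = 0 → Zeros: 0, 1.9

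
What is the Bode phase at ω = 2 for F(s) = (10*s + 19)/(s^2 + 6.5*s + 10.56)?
Substitute s = j*2: F(j2) = 1.81405 - 0.54614j.
∠F(j2) = atan2(Im, Re) = atan2(-0.54614, 1.81405) = -16.75°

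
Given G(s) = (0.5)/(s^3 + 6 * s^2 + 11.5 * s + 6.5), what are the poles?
Set denominator = 0: s^3 + 6*s^2 + 11.5*s + 6.5 = (s + 1)(s^2 + 5*s + 6.5) = 0 → Poles: -1, -2.5 + 0.5j, -2.5 - 0.5j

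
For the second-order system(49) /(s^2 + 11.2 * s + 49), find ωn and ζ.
Standard form: ωn²/(s²+2ζωn·s+ωn²).
const=49=ωn² → ωn=7, s coeff=11.2=2ζωn → ζ=0.8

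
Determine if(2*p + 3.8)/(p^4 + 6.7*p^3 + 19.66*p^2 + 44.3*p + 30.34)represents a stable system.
Denominator: p^4 + 6.7*p^3 + 19.66*p^2 + 44.3*p + 30.34 = (p + 4.1)(p + 1)(p^2 + 1.6*p + 7.4). Poles: -0.8 + 2.6j, -0.8 - 2.6j, -1, -4.1. All Re(p)<0: Yes (stable)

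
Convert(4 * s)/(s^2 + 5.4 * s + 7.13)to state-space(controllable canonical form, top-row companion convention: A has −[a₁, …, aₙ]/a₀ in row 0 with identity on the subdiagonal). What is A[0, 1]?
Reachable canonical form for den = s^2 + 5.4*s + 7.13: top row of A = -[a₁,a₂,...,aₙ]/a₀, ones on the subdiagonal, zeros elsewhere.
A = [[-5.4, -7.13], [1, 0]].
A[0,1] = -7.13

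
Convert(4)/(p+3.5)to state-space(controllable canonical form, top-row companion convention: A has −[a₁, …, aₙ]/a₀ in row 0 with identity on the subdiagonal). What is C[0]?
Reachable canonical form: C = numerator coefficients (right-aligned, zero-padded to length n).
num = 4, C = [[4]].
C[0] = 4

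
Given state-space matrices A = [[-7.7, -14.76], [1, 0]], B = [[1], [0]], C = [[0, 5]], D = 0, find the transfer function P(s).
P(s) = C(sI - A)⁻¹B + D.
Characteristic polynomial det(sI - A) = s^2 + 7.7*s + 14.76.
Numerator from C·adj(sI-A)·B + D·det(sI-A) = 5.
P(s) = (5)/(s^2 + 7.7*s + 14.76)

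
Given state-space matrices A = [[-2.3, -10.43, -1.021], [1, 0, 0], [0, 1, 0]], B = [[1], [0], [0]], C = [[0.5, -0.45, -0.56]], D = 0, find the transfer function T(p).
T(p) = C(pI - A)⁻¹B + D.
Characteristic polynomial det(pI - A) = p^3 + 2.3*p^2 + 10.43*p + 1.021.
Numerator from C·adj(pI-A)·B + D·det(pI-A) = 0.5*p^2 - 0.45*p - 0.56.
T(p) = (0.5*p^2 - 0.45*p - 0.56)/(p^3 + 2.3*p^2 + 10.43*p + 1.021)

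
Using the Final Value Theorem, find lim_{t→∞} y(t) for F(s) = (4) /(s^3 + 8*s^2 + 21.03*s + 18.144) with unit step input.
FVT: lim_{t→∞} y(t) = lim_{s→0} s*Y(s) where Y(s) = F(s)/s.
= lim_{s→0} F(s) = F(0) = num(0)/den(0) = 4/18.144 = 0.2205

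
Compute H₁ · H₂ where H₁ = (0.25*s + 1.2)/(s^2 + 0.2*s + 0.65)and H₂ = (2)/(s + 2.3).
Series: H = H₁ · H₂ = (n₁·n₂)/(d₁·d₂).
Num: n₁·n₂ = 0.5*s + 2.4. Den: d₁·d₂ = s^3 + 2.5*s^2 + 1.11*s + 1.495.
H(s) = (0.5*s + 2.4)/(s^3 + 2.5*s^2 + 1.11*s + 1.495)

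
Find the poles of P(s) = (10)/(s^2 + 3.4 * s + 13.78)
Set denominator = 0: s^2 + 3.4*s + 13.78 = 0 → Poles: -1.7 + 3.3j, -1.7 - 3.3j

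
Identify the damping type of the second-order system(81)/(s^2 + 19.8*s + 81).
Standard form: ωn²/(s²+2ζωn·s+ωn²) gives ωn=9, ζ=1.1.
Overdamped (ζ = 1.1 > 1)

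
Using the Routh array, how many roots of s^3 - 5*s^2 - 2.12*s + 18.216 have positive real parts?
Routh array:
s^3: [1, -2.12]; s^2: [-5, 18.216]; s^1: [1.5232]; s^0: [18.216]
First column: [1, -5, 1.5232, 18.216]. Sign changes = RHP roots = 2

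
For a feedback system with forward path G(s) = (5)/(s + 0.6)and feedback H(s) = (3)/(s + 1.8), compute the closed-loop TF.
Closed-loop T = G/(1+GH).
Numerator: G_num * H_den = 5*s + 9.
Denominator: G_den * H_den + G_num * H_num = (s^2 + 2.4*s + 1.08) + (15) = s^2 + 2.4*s + 16.08.
T(s) = (5*s + 9)/(s^2 + 2.4*s + 16.08)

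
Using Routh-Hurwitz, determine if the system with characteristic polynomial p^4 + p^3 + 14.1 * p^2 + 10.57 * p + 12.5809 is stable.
Routh array:
p^4: [1, 14.1, 12.5809]; p^3: [1, 10.57]; p^2: [3.53, 12.5809]; p^1: [7.00601]; p^0: [12.5809]
First column: [1, 1, 3.53, 7.00601, 12.5809]. Sign changes = 0.
Yes, stable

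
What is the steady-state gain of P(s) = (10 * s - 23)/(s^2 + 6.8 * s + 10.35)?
DC gain = P(0) = num(0)/den(0) = -23/10.35 = -2.222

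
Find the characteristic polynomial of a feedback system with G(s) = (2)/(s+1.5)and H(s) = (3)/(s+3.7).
Characteristic poly = G_den * H_den + G_num * H_num = (s^2 + 5.2*s + 5.55) + (6) = s^2 + 5.2*s + 11.55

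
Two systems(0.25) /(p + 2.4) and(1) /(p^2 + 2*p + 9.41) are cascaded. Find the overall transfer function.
Series: H = H₁ · H₂ = (n₁·n₂)/(d₁·d₂).
Num: n₁·n₂ = 0.25. Den: d₁·d₂ = p^3 + 4.4*p^2 + 14.21*p + 22.584.
H(p) = (0.25)/(p^3 + 4.4*p^2 + 14.21*p + 22.584)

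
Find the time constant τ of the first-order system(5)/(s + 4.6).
First-order system: τ = -1/pole. Pole = -4.6. τ = -1/(-4.6) = 0.2174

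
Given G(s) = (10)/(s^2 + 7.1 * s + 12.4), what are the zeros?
Numerator is a nonzero constant (10) → Zeros: none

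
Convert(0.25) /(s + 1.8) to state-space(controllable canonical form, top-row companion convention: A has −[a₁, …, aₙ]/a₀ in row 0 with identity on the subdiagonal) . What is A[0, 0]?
Reachable canonical form for den = s + 1.8: top row of A = -[a₁,a₂,...,aₙ]/a₀, ones on the subdiagonal, zeros elsewhere.
A = [[-1.8]].
A[0,0] = -1.8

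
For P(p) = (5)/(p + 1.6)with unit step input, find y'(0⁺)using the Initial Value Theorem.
IVT: y'(0⁺) = lim_{p→∞} p²·Y(p) = lim_{p→∞} p·P(p).
deg(num) = 0, deg(den) = 1, relative degree = 1, so p·P(p) → (leading num)/(leading den) = 5/1 = 5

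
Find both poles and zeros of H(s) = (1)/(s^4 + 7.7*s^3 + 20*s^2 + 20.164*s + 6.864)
Set denominator = 0: s^4 + 7.7*s^3 + 20*s^2 + 20.164*s + 6.864 = (s + 1)(s + 2.6)(s + 0.8)(s + 3.3) = 0 → Poles: -0.8, -1, -2.6, -3.3
Numerator is a nonzero constant (1) → Zeros: none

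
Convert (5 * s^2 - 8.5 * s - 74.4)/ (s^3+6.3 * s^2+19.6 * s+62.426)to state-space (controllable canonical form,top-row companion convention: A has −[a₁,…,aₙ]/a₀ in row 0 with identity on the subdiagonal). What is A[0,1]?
Reachable canonical form for den = s^3 + 6.3*s^2 + 19.6*s + 62.426: top row of A = -[a₁,a₂,...,aₙ]/a₀, ones on the subdiagonal, zeros elsewhere.
A = [[-6.3, -19.6, -62.426], [1, 0, 0], [0, 1, 0]].
A[0,1] = -19.6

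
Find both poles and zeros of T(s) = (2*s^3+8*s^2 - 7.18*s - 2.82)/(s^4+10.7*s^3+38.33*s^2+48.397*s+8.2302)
Set denominator = 0: s^4 + 10.7*s^3 + 38.33*s^2 + 48.397*s + 8.2302 = (s + 4.3)(s + 3.3)(s + 0.2)(s + 2.9) = 0 → Poles: -0.2, -2.9, -3.3, -4.3
Set numerator = 0: 2*s^3 + 8*s^2 - 7.18*s - 2.82 = 2*(s - 1)(s + 4.7)(s + 0.3) = 0 → Zeros: -0.3, -4.7, 1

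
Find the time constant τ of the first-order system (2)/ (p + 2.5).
First-order system: τ = -1/pole. Pole = -2.5. τ = -1/(-2.5) = 0.4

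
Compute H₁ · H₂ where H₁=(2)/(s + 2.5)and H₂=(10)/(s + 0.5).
Series: H = H₁ · H₂ = (n₁·n₂)/(d₁·d₂).
Num: n₁·n₂ = 20. Den: d₁·d₂ = s^2 + 3*s + 1.25.
H(s) = (20)/(s^2 + 3*s + 1.25)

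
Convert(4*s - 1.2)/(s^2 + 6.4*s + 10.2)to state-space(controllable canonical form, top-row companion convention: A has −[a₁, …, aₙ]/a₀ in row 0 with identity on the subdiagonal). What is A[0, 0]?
Reachable canonical form for den = s^2 + 6.4*s + 10.2: top row of A = -[a₁,a₂,...,aₙ]/a₀, ones on the subdiagonal, zeros elsewhere.
A = [[-6.4, -10.2], [1, 0]].
A[0,0] = -6.4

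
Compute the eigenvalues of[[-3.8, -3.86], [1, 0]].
Eigenvalues solve det(λI - A) = 0.
Characteristic polynomial: λ^2 + 3.8*λ + 3.86 = 0.
Roots: -1.9 + 0.5j, -1.9 - 0.5j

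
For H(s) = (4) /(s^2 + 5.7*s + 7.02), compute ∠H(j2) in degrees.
Substitute s = j*2: H(j2) = 0.0868562 - 0.327868j.
∠H(j2) = atan2(Im, Re) = atan2(-0.327868, 0.0868562) = -75.16°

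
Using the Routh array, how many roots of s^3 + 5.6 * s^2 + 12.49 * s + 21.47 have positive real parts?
Routh array:
s^3: [1, 12.49]; s^2: [5.6, 21.47]; s^1: [8.65607]; s^0: [21.47]
First column: [1, 5.6, 8.65607, 21.47]. Sign changes = RHP roots = 0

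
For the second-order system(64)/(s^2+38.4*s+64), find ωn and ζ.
Standard form: ωn²/(s²+2ζωn·s+ωn²).
const=64=ωn² → ωn=8, s coeff=38.4=2ζωn → ζ=2.4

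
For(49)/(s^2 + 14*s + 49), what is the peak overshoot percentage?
Standard form: ωn²/(s²+2ζωn·s+ωn²) → ωn = 7, ζ = 1.
ζ ≥ 1, so the response is non-oscillatory: peak overshoot = 0%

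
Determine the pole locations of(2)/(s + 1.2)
Set denominator = 0: s + 1.2 = 0 → Poles: -1.2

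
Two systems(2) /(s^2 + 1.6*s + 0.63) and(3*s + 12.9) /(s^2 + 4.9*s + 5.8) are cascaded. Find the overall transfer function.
Series: H = H₁ · H₂ = (n₁·n₂)/(d₁·d₂).
Num: n₁·n₂ = 6*s + 25.8. Den: d₁·d₂ = s^4 + 6.5*s^3 + 14.27*s^2 + 12.367*s + 3.654.
H(s) = (6*s + 25.8)/(s^4 + 6.5*s^3 + 14.27*s^2 + 12.367*s + 3.654)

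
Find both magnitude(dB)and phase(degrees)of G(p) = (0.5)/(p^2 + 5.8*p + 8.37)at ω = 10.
Substitute p = j*10: G(j10) = -0.00389581 - 0.00246597j.
|G| = 20*log₁₀(sqrt(Re²+Im²)) = -46.72 dB.
∠G = atan2(Im, Re) = -147.67°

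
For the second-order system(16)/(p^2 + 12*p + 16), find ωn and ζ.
Standard form: ωn²/(p²+2ζωn·p+ωn²).
const=16=ωn² → ωn=4, p coeff=12=2ζωn → ζ=1.5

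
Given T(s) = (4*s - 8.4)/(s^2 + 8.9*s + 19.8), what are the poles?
Set denominator = 0: s^2 + 8.9*s + 19.8 = (s + 4.5)(s + 4.4) = 0 → Poles: -4.4, -4.5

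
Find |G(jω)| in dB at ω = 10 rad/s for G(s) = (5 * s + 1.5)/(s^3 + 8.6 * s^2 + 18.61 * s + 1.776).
Substitute s = j*10: G(j10) = -0.0300092 - 0.0298005j.
|G(j10)| = sqrt(Re² + Im²) = 0.04229.
20*log₁₀(0.04229) = -27.47 dB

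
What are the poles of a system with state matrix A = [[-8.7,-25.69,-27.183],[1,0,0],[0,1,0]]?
Eigenvalues solve det(λI - A) = 0.
Characteristic polynomial: λ^3 + 8.7*λ^2 + 25.69*λ + 27.183 = 0.
Factor: (λ + 3.9)(λ^2 + 4.8*λ + 6.97) = 0.
Roots: -2.4 + 1.1j, -2.4 - 1.1j, -3.9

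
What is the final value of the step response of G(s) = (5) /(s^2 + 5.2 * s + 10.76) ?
FVT: lim_{t→∞} y(t) = lim_{s→0} s*Y(s) where Y(s) = G(s)/s.
= lim_{s→0} G(s) = G(0) = num(0)/den(0) = 5/10.76 = 0.4647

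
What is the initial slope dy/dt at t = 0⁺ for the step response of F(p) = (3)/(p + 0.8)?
IVT: y'(0⁺) = lim_{p→∞} p²·Y(p) = lim_{p→∞} p·F(p).
deg(num) = 0, deg(den) = 1, relative degree = 1, so p·F(p) → (leading num)/(leading den) = 3/1 = 3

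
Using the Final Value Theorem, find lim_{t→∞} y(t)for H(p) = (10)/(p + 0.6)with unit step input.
FVT: lim_{t→∞} y(t) = lim_{p→0} p*Y(p) where Y(p) = H(p)/p.
= lim_{p→0} H(p) = H(0) = num(0)/den(0) = 10/0.6 = 16.67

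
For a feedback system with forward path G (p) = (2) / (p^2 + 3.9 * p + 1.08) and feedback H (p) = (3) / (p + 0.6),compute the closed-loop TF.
Closed-loop T = G/(1+GH).
Numerator: G_num * H_den = 2*p + 1.2.
Denominator: G_den * H_den + G_num * H_num = (p^3 + 4.5*p^2 + 3.42*p + 0.648) + (6) = p^3 + 4.5*p^2 + 3.42*p + 6.648.
T(p) = (2*p + 1.2)/(p^3 + 4.5*p^2 + 3.42*p + 6.648)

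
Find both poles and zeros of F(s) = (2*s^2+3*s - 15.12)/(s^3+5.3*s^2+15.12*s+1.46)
Set denominator = 0: s^3 + 5.3*s^2 + 15.12*s + 1.46 = (s + 0.1)(s^2 + 5.2*s + 14.6) = 0 → Poles: -0.1, -2.6 + 2.8j, -2.6 - 2.8j
Set numerator = 0: 2*s^2 + 3*s - 15.12 = 2*(s + 3.6)(s - 2.1) = 0 → Zeros: -3.6, 2.1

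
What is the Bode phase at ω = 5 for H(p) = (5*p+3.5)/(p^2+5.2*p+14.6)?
Substitute p = j*5: H(j5) = 0.782493 - 0.447613j.
∠H(j5) = atan2(Im, Re) = atan2(-0.447613, 0.782493) = -29.77°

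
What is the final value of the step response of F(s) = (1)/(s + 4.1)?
FVT: lim_{t→∞} y(t) = lim_{s→0} s*Y(s) where Y(s) = F(s)/s.
= lim_{s→0} F(s) = F(0) = num(0)/den(0) = 1/4.1 = 0.2439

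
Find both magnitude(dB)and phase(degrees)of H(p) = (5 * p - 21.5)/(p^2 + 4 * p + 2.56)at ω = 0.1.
Substitute p = j*0.1: H(j0.1) = -8.19887 + 1.48218j.
|H| = 20*log₁₀(sqrt(Re²+Im²)) = 18.41 dB.
∠H = atan2(Im, Re) = 169.75°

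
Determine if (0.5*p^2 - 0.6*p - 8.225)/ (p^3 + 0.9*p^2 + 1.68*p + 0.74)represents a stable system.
Denominator: p^3 + 0.9*p^2 + 1.68*p + 0.74 = (p + 0.5)(p^2 + 0.4*p + 1.48). Poles: -0.2 + 1.2j, -0.2 - 1.2j, -0.5. All Re(p)<0: Yes (stable)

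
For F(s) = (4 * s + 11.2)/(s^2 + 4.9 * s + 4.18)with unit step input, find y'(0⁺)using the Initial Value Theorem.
IVT: y'(0⁺) = lim_{s→∞} s²·Y(s) = lim_{s→∞} s·F(s).
deg(num) = 1, deg(den) = 2, relative degree = 1, so s·F(s) → (leading num)/(leading den) = 4/1 = 4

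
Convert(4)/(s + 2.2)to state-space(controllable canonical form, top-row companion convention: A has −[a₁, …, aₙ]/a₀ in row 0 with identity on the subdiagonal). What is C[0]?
Reachable canonical form: C = numerator coefficients (right-aligned, zero-padded to length n).
num = 4, C = [[4]].
C[0] = 4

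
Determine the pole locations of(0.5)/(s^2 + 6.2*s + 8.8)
Set denominator = 0: s^2 + 6.2*s + 8.8 = (s + 4)(s + 2.2) = 0 → Poles: -2.2, -4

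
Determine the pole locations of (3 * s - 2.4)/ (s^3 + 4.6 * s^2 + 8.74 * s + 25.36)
Set denominator = 0: s^3 + 4.6*s^2 + 8.74*s + 25.36 = (s + 4)(s^2 + 0.6*s + 6.34) = 0 → Poles: -0.3 + 2.5j, -0.3 - 2.5j, -4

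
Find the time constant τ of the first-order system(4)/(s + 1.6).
First-order system: τ = -1/pole. Pole = -1.6. τ = -1/(-1.6) = 0.625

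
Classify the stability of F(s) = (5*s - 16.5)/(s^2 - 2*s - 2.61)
Denominator: s^2 - 2*s - 2.61 = (s - 2.9)(s + 0.9). Poles: -0.9, 2.9. Unstable (1 pole(s) in RHP)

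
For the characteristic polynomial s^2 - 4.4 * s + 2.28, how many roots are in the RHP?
s^2 - 4.4*s + 2.28 = (s - 0.6)(s - 3.8). Poles: 0.6, 3.8. RHP poles (Re>0): 2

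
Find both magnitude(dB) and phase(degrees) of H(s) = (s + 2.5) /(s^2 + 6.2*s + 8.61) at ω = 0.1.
Substitute s = j*0.1: H(j0.1) = 0.290029 - 0.00928113j.
|H| = 20*log₁₀(sqrt(Re²+Im²)) = -10.75 dB.
∠H = atan2(Im, Re) = -1.83°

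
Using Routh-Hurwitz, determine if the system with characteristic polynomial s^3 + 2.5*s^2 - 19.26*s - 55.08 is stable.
Routh array:
s^3: [1, -19.26]; s^2: [2.5, -55.08]; s^1: [2.772]; s^0: [-55.08]
First column: [1, 2.5, 2.772, -55.08]. Sign changes = 1.
No, unstable (1 RHP root(s))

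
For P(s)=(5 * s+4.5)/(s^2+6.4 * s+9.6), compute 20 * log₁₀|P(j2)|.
Substitute s = j*2: P(j2) = 0.784836 - 0.00819672j.
|P(j2)| = sqrt(Re² + Im²) = 0.7849.
20*log₁₀(0.7849) = -2.10 dB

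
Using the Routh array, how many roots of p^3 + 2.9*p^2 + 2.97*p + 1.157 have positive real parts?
Routh array:
p^3: [1, 2.97]; p^2: [2.9, 1.157]; p^1: [2.57103]; p^0: [1.157]
First column: [1, 2.9, 2.57103, 1.157]. Sign changes = RHP roots = 0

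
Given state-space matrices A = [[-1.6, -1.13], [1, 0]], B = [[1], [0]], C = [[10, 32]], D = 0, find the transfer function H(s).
H(s) = C(sI - A)⁻¹B + D.
Characteristic polynomial det(sI - A) = s^2 + 1.6*s + 1.13.
Numerator from C·adj(sI-A)·B + D·det(sI-A) = 10*s + 32.
H(s) = (10*s + 32)/(s^2 + 1.6*s + 1.13)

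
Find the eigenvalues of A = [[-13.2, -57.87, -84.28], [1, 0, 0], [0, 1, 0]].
Eigenvalues solve det(λI - A) = 0.
Characteristic polynomial: λ^3 + 13.2*λ^2 + 57.87*λ + 84.28 = 0.
Factor: (λ + 4.3)(λ + 4.9)(λ + 4) = 0.
Roots: -4, -4.3, -4.9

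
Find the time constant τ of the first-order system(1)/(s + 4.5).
First-order system: τ = -1/pole. Pole = -4.5. τ = -1/(-4.5) = 0.2222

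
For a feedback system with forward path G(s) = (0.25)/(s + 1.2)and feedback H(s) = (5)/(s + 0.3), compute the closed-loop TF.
Closed-loop T = G/(1+GH).
Numerator: G_num * H_den = 0.25*s + 0.075.
Denominator: G_den * H_den + G_num * H_num = (s^2 + 1.5*s + 0.36) + (1.25) = s^2 + 1.5*s + 1.61.
T(s) = (0.25*s + 0.075)/(s^2 + 1.5*s + 1.61)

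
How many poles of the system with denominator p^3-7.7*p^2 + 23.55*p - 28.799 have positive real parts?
p^3 - 7.7*p^2 + 23.55*p - 28.799 = (p - 3.1)(p^2 - 4.6*p + 9.29). Poles: 2.3 + 2j, 2.3 - 2j, 3.1. RHP poles (Re>0): 3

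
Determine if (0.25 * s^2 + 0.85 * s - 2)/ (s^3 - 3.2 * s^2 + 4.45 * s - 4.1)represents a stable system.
Denominator: s^3 - 3.2*s^2 + 4.45*s - 4.1 = (s - 2)(s^2 - 1.2*s + 2.05). Poles: 0.6 + 1.3j, 0.6 - 1.3j, 2. All Re(p)<0: No (unstable)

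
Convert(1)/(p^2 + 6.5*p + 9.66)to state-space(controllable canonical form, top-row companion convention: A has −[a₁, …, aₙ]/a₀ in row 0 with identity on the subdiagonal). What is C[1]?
Reachable canonical form: C = numerator coefficients (right-aligned, zero-padded to length n).
num = 1, C = [[0, 1]].
C[1] = 1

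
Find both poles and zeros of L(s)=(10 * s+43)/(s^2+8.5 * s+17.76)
Set denominator = 0: s^2 + 8.5*s + 17.76 = (s + 3.7)(s + 4.8) = 0 → Poles: -3.7, -4.8
Set numerator = 0: 10*s + 43 = 0 → Zeros: -4.3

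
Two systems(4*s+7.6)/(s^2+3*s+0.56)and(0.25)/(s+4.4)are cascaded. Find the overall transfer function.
Series: H = H₁ · H₂ = (n₁·n₂)/(d₁·d₂).
Num: n₁·n₂ = s + 1.9. Den: d₁·d₂ = s^3 + 7.4*s^2 + 13.76*s + 2.464.
H(s) = (s + 1.9)/(s^3 + 7.4*s^2 + 13.76*s + 2.464)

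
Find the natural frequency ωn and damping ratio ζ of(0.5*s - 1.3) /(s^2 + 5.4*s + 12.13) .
Underdamped: complex pole -2.7 + 2.2j. ωn = |pole| = 3.483, ζ = -Re(pole)/ωn = 0.7752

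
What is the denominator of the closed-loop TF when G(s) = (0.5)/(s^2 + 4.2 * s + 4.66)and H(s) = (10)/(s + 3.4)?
Characteristic poly = G_den * H_den + G_num * H_num = (s^3 + 7.6*s^2 + 18.94*s + 15.844) + (5) = s^3 + 7.6*s^2 + 18.94*s + 20.844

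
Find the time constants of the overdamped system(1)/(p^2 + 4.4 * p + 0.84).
Overdamped: real poles at -0.2, -4.2. τ = -1/pole → τ₁ = 5, τ₂ = 0.2381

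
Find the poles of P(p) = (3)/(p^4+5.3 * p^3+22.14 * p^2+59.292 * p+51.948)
Set denominator = 0: p^4 + 5.3*p^3 + 22.14*p^2 + 59.292*p + 51.948 = (p + 2.6)(p + 1.5)(p^2 + 1.2*p + 13.32) = 0 → Poles: -0.6 + 3.6j, -0.6 - 3.6j, -1.5, -2.6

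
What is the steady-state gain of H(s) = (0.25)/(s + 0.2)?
DC gain = H(0) = num(0)/den(0) = 0.25/0.2 = 1.25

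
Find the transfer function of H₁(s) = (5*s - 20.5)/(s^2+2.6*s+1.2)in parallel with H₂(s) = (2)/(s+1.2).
Parallel: H = H₁ + H₂ = (n₁·d₂ + n₂·d₁)/(d₁·d₂).
n₁·d₂ = 5*s^2 - 14.5*s - 24.6. n₂·d₁ = 2*s^2 + 5.2*s + 2.4. Sum = 7*s^2 - 9.3*s - 22.2. d₁·d₂ = s^3 + 3.8*s^2 + 4.32*s + 1.44.
H(s) = (7*s^2 - 9.3*s - 22.2)/(s^3 + 3.8*s^2 + 4.32*s + 1.44)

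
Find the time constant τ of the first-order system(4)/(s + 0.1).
First-order system: τ = -1/pole. Pole = -0.1. τ = -1/(-0.1) = 10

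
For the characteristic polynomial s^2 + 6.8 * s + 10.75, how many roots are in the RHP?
s^2 + 6.8*s + 10.75 = (s + 2.5)(s + 4.3). Poles: -2.5, -4.3. RHP poles (Re>0): 0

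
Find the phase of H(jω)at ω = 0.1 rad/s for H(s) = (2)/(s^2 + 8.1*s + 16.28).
Substitute s = j*0.1: H(j0.1) = 0.122622 - 0.00610471j.
∠H(j0.1) = atan2(Im, Re) = atan2(-0.00610471, 0.122622) = -2.85°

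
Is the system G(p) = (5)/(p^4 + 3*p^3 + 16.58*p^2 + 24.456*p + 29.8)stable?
Denominator: p^4 + 3*p^3 + 16.58*p^2 + 24.456*p + 29.8 = (p^2 + 1.8*p + 2.5)(p^2 + 1.2*p + 11.92). Poles: -0.6 + 3.4j, -0.6 - 3.4j, -0.9 + 1.3j, -0.9 - 1.3j. All Re(p)<0: Yes (stable)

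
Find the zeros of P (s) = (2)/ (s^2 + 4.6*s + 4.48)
Numerator is a nonzero constant (2) → Zeros: none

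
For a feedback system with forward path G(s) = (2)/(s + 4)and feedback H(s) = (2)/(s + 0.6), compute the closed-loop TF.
Closed-loop T = G/(1+GH).
Numerator: G_num * H_den = 2*s + 1.2.
Denominator: G_den * H_den + G_num * H_num = (s^2 + 4.6*s + 2.4) + (4) = s^2 + 4.6*s + 6.4.
T(s) = (2*s + 1.2)/(s^2 + 4.6*s + 6.4)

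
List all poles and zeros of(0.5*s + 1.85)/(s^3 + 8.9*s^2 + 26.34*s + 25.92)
Set denominator = 0: s^3 + 8.9*s^2 + 26.34*s + 25.92 = (s + 2.7)(s + 3)(s + 3.2) = 0 → Poles: -2.7, -3, -3.2
Set numerator = 0: 0.5*s + 1.85 = 0 → Zeros: -3.7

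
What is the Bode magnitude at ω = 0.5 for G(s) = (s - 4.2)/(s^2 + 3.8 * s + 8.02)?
Substitute s = j*0.5: G(j0.5) = -0.495195 + 0.18544j.
|G(j0.5)| = sqrt(Re² + Im²) = 0.5288.
20*log₁₀(0.5288) = -5.53 dB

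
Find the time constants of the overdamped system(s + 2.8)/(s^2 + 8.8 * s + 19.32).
Overdamped: real poles at -4.6, -4.2. τ = -1/pole → τ₁ = 0.2174, τ₂ = 0.2381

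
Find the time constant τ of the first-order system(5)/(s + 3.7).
First-order system: τ = -1/pole. Pole = -3.7. τ = -1/(-3.7) = 0.2703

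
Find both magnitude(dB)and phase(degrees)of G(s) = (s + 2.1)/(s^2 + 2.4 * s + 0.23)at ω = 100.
Substitute s = j*100: G(j100) = 2.99889e-05 - 0.00999951j.
|G| = 20*log₁₀(sqrt(Re²+Im²)) = -40.00 dB.
∠G = atan2(Im, Re) = -89.83°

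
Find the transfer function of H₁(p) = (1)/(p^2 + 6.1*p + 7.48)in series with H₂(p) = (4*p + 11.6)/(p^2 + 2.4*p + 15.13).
Series: H = H₁ · H₂ = (n₁·n₂)/(d₁·d₂).
Num: n₁·n₂ = 4*p + 11.6. Den: d₁·d₂ = p^4 + 8.5*p^3 + 37.25*p^2 + 110.245*p + 113.1724.
H(p) = (4*p + 11.6)/(p^4 + 8.5*p^3 + 37.25*p^2 + 110.245*p + 113.1724)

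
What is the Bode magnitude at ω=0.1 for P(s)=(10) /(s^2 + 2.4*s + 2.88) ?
Substitute s = j*0.1: P(j0.1) = 3.46012 - 0.289348j.
|P(j0.1)| = sqrt(Re² + Im²) = 3.472.
20*log₁₀(3.472) = 10.81 dB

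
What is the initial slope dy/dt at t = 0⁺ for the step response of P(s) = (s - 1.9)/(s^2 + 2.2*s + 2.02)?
IVT: y'(0⁺) = lim_{s→∞} s²·Y(s) = lim_{s→∞} s·P(s).
deg(num) = 1, deg(den) = 2, relative degree = 1, so s·P(s) → (leading num)/(leading den) = 1/1 = 1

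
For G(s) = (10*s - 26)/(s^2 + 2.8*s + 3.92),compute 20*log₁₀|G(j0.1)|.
Substitute s = j*0.1: G(j0.1) = -6.59747 + 0.728207j.
|G(j0.1)| = sqrt(Re² + Im²) = 6.638.
20*log₁₀(6.638) = 16.44 dB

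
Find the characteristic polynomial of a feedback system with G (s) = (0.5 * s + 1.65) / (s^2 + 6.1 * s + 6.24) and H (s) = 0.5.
Characteristic poly = G_den * H_den + G_num * H_num = (s^2 + 6.1*s + 6.24) + (0.25*s + 0.825) = s^2 + 6.35*s + 7.065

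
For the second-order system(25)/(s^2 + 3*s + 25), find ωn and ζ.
Standard form: ωn²/(s²+2ζωn·s+ωn²).
const=25=ωn² → ωn=5, s coeff=3=2ζωn → ζ=0.3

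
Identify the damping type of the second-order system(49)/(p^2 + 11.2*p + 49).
Standard form: ωn²/(p²+2ζωn·p+ωn²) gives ωn=7, ζ=0.8.
Underdamped (ζ = 0.8 < 1)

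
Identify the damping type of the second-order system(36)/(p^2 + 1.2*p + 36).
Standard form: ωn²/(p²+2ζωn·p+ωn²) gives ωn=6, ζ=0.1.
Underdamped (ζ = 0.1 < 1)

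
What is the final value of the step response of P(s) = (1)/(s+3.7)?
FVT: lim_{t→∞} y(t) = lim_{s→0} s*Y(s) where Y(s) = P(s)/s.
= lim_{s→0} P(s) = P(0) = num(0)/den(0) = 1/3.7 = 0.2703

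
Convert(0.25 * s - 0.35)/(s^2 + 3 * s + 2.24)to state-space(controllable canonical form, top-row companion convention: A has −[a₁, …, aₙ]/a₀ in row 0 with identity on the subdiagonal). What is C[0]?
Reachable canonical form: C = numerator coefficients (right-aligned, zero-padded to length n).
num = 0.25*s - 0.35, C = [[0.25, -0.35]].
C[0] = 0.25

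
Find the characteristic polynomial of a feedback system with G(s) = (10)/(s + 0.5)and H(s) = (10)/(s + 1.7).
Characteristic poly = G_den * H_den + G_num * H_num = (s^2 + 2.2*s + 0.85) + (100) = s^2 + 2.2*s + 100.85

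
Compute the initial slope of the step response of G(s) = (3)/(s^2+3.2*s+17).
IVT: y'(0⁺) = lim_{s→∞} s²·Y(s) = lim_{s→∞} s·G(s).
deg(num) = 0, deg(den) = 2, relative degree = 2 ≥ 2, so s·G(s) → 0. Initial slope = 0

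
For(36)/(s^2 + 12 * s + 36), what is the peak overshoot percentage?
Standard form: ωn²/(s²+2ζωn·s+ωn²) → ωn = 6, ζ = 1.
ζ ≥ 1, so the response is non-oscillatory: peak overshoot = 0%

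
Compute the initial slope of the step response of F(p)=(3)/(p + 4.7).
IVT: y'(0⁺) = lim_{p→∞} p²·Y(p) = lim_{p→∞} p·F(p).
deg(num) = 0, deg(den) = 1, relative degree = 1, so p·F(p) → (leading num)/(leading den) = 3/1 = 3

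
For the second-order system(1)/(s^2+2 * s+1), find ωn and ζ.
Standard form: ωn²/(s²+2ζωn·s+ωn²).
const=1=ωn² → ωn=1, s coeff=2=2ζωn → ζ=1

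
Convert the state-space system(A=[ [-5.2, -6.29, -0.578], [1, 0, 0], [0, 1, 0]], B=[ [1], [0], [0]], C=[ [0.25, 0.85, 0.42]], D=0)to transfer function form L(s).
L(s) = C(sI - A)⁻¹B + D.
Characteristic polynomial det(sI - A) = s^3 + 5.2*s^2 + 6.29*s + 0.578.
Numerator from C·adj(sI-A)·B + D·det(sI-A) = 0.25*s^2 + 0.85*s + 0.42.
L(s) = (0.25*s^2 + 0.85*s + 0.42)/(s^3 + 5.2*s^2 + 6.29*s + 0.578)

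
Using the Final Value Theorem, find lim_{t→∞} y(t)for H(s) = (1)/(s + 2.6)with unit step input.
FVT: lim_{t→∞} y(t) = lim_{s→0} s*Y(s) where Y(s) = H(s)/s.
= lim_{s→0} H(s) = H(0) = num(0)/den(0) = 1/2.6 = 0.3846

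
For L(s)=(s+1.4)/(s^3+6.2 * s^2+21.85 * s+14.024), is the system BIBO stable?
Denominator: s^3 + 6.2*s^2 + 21.85*s + 14.024 = (s + 0.8)(s^2 + 5.4*s + 17.53). Poles: -0.8, -2.7 + 3.2j, -2.7 - 3.2j. All Re(p)<0: Yes (stable)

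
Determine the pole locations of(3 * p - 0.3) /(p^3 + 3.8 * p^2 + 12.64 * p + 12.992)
Set denominator = 0: p^3 + 3.8*p^2 + 12.64*p + 12.992 = (p + 1.4)(p^2 + 2.4*p + 9.28) = 0 → Poles: -1.2 + 2.8j, -1.2 - 2.8j, -1.4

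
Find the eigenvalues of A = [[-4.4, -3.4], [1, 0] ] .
Eigenvalues solve det(λI - A) = 0.
Characteristic polynomial: λ^2 + 4.4*λ + 3.4 = 0.
Factor: (λ + 3.4)(λ + 1) = 0.
Roots: -1, -3.4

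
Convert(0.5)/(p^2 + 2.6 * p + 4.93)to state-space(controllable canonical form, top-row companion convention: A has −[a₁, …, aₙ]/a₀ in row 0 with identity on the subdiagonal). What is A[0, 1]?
Reachable canonical form for den = p^2 + 2.6*p + 4.93: top row of A = -[a₁,a₂,...,aₙ]/a₀, ones on the subdiagonal, zeros elsewhere.
A = [[-2.6, -4.93], [1, 0]].
A[0,1] = -4.93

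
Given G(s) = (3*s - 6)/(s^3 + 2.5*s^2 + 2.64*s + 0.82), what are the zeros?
Set numerator = 0: 3*s - 6 = 0 → Zeros: 2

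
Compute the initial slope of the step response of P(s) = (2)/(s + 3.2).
IVT: y'(0⁺) = lim_{s→∞} s²·Y(s) = lim_{s→∞} s·P(s).
deg(num) = 0, deg(den) = 1, relative degree = 1, so s·P(s) → (leading num)/(leading den) = 2/1 = 2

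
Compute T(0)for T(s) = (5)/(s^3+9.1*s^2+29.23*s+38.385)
DC gain = T(0) = num(0)/den(0) = 5/38.385 = 0.1303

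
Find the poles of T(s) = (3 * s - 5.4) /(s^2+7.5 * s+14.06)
Set denominator = 0: s^2 + 7.5*s + 14.06 = (s + 3.8)(s + 3.7) = 0 → Poles: -3.7, -3.8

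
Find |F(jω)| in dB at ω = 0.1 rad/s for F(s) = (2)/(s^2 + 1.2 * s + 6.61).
Substitute s = j*0.1: F(j0.1) = 0.30293 - 0.00550782j.
|F(j0.1)| = sqrt(Re² + Im²) = 0.303.
20*log₁₀(0.303) = -10.37 dB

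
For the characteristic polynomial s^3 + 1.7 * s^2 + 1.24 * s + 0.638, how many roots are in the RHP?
s^3 + 1.7*s^2 + 1.24*s + 0.638 = (s + 1.1)(s^2 + 0.6*s + 0.58). Poles: -0.3 + 0.7j, -0.3 - 0.7j, -1.1. RHP poles (Re>0): 0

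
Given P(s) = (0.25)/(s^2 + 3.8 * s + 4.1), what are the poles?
Set denominator = 0: s^2 + 3.8*s + 4.1 = 0 → Poles: -1.9 + 0.7j, -1.9 - 0.7j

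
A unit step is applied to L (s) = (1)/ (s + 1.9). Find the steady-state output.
FVT: lim_{t→∞} y(t) = lim_{s→0} s*Y(s) where Y(s) = L(s)/s.
= lim_{s→0} L(s) = L(0) = num(0)/den(0) = 1/1.9 = 0.5263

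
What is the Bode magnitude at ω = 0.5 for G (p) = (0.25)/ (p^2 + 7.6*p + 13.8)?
Substitute p = j*0.5: G(j0.5) = 0.0171049 - 0.00479695j.
|G(j0.5)| = sqrt(Re² + Im²) = 0.01776.
20*log₁₀(0.01776) = -35.01 dB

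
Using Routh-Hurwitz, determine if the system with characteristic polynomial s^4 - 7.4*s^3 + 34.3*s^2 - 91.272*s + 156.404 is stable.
Routh array:
s^4: [1, 34.3, 156.404]; s^3: [-7.4, -91.272]; s^2: [21.9659, 156.404]; s^1: [-38.5818]; s^0: [156.404]
First column: [1, -7.4, 21.9659, -38.5818, 156.404]. Sign changes = 4.
No, unstable (4 RHP root(s))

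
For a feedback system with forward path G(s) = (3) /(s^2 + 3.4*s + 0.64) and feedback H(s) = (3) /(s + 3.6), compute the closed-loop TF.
Closed-loop T = G/(1+GH).
Numerator: G_num * H_den = 3*s + 10.8.
Denominator: G_den * H_den + G_num * H_num = (s^3 + 7*s^2 + 12.88*s + 2.304) + (9) = s^3 + 7*s^2 + 12.88*s + 11.304.
T(s) = (3*s + 10.8)/(s^3 + 7*s^2 + 12.88*s + 11.304)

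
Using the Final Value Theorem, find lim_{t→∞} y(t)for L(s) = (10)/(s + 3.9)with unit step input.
FVT: lim_{t→∞} y(t) = lim_{s→0} s*Y(s) where Y(s) = L(s)/s.
= lim_{s→0} L(s) = L(0) = num(0)/den(0) = 10/3.9 = 2.564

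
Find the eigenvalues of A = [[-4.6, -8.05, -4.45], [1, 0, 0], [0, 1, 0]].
Eigenvalues solve det(λI - A) = 0.
Characteristic polynomial: λ^3 + 4.6*λ^2 + 8.05*λ + 4.45 = 0.
Factor: (λ + 1)(λ^2 + 3.6*λ + 4.45) = 0.
Roots: -1, -1.8 + 1.1j, -1.8 - 1.1j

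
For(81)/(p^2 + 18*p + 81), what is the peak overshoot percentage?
Standard form: ωn²/(p²+2ζωn·p+ωn²) → ωn = 9, ζ = 1.
ζ ≥ 1, so the response is non-oscillatory: peak overshoot = 0%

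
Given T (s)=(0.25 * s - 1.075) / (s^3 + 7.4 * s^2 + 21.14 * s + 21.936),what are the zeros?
Set numerator = 0: 0.25*s - 1.075 = 0 → Zeros: 4.3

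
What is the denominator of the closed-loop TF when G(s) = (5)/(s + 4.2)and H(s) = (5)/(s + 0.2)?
Characteristic poly = G_den * H_den + G_num * H_num = (s^2 + 4.4*s + 0.84) + (25) = s^2 + 4.4*s + 25.84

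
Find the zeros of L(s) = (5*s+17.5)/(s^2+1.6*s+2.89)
Set numerator = 0: 5*s + 17.5 = 0 → Zeros: -3.5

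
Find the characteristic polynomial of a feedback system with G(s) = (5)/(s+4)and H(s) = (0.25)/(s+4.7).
Characteristic poly = G_den * H_den + G_num * H_num = (s^2 + 8.7*s + 18.8) + (1.25) = s^2 + 8.7*s + 20.05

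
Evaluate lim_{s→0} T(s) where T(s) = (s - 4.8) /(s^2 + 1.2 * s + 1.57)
DC gain = T(0) = num(0)/den(0) = -4.8/1.57 = -3.057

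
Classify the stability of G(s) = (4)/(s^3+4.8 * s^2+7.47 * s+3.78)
Denominator: s^3 + 4.8*s^2 + 7.47*s + 3.78 = (s + 1.2)(s + 1.5)(s + 2.1). Poles: -1.2, -1.5, -2.1. Stable (all poles in LHP)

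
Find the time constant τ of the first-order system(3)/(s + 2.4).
First-order system: τ = -1/pole. Pole = -2.4. τ = -1/(-2.4) = 0.4167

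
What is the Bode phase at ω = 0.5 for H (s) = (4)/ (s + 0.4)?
Substitute s = j*0.5: H(j0.5) = 3.90244 - 4.87805j.
∠H(j0.5) = atan2(Im, Re) = atan2(-4.87805, 3.90244) = -51.34°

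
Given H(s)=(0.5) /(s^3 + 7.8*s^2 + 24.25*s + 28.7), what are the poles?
Set denominator = 0: s^3 + 7.8*s^2 + 24.25*s + 28.7 = (s + 2.8)(s^2 + 5*s + 10.25) = 0 → Poles: -2.5 + 2j, -2.5 - 2j, -2.8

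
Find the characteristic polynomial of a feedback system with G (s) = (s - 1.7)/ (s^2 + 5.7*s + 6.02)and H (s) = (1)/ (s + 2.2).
Characteristic poly = G_den * H_den + G_num * H_num = (s^3 + 7.9*s^2 + 18.56*s + 13.244) + (s - 1.7) = s^3 + 7.9*s^2 + 19.56*s + 11.544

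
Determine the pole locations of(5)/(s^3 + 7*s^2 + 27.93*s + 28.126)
Set denominator = 0: s^3 + 7*s^2 + 27.93*s + 28.126 = (s + 1.4)(s^2 + 5.6*s + 20.09) = 0 → Poles: -1.4, -2.8 + 3.5j, -2.8 - 3.5j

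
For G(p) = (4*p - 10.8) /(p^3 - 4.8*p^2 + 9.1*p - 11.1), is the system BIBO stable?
Denominator: p^3 - 4.8*p^2 + 9.1*p - 11.1 = (p - 3)(p^2 - 1.8*p + 3.7). Poles: 0.9 + 1.7j, 0.9 - 1.7j, 3. All Re(p)<0: No (unstable)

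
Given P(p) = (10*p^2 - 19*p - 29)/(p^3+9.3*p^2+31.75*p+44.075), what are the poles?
Set denominator = 0: p^3 + 9.3*p^2 + 31.75*p + 44.075 = (p + 4.3)(p^2 + 5*p + 10.25) = 0 → Poles: -2.5 + 2j, -2.5 - 2j, -4.3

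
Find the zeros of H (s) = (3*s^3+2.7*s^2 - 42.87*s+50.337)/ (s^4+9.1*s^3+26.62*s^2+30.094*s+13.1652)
Set numerator = 0: 3*s^3 + 2.7*s^2 - 42.87*s + 50.337 = 3*(s + 4.7)(s - 1.7)(s - 2.1) = 0 → Zeros: -4.7, 1.7, 2.1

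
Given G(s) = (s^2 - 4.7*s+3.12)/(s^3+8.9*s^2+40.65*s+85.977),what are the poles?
Set denominator = 0: s^3 + 8.9*s^2 + 40.65*s + 85.977 = (s + 4.1)(s^2 + 4.8*s + 20.97) = 0 → Poles: -2.4 + 3.9j, -2.4 - 3.9j, -4.1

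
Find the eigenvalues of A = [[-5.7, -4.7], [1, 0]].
Eigenvalues solve det(λI - A) = 0.
Characteristic polynomial: λ^2 + 5.7*λ + 4.7 = 0.
Factor: (λ + 1)(λ + 4.7) = 0.
Roots: -1, -4.7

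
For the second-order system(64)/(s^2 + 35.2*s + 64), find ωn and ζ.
Standard form: ωn²/(s²+2ζωn·s+ωn²).
const=64=ωn² → ωn=8, s coeff=35.2=2ζωn → ζ=2.2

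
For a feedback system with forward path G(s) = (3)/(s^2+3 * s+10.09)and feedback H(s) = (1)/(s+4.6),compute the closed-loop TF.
Closed-loop T = G/(1+GH).
Numerator: G_num * H_den = 3*s + 13.8.
Denominator: G_den * H_den + G_num * H_num = (s^3 + 7.6*s^2 + 23.89*s + 46.414) + (3) = s^3 + 7.6*s^2 + 23.89*s + 49.414.
T(s) = (3*s + 13.8)/(s^3 + 7.6*s^2 + 23.89*s + 49.414)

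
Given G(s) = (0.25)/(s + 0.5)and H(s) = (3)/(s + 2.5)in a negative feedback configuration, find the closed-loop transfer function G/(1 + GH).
Closed-loop T = G/(1+GH).
Numerator: G_num * H_den = 0.25*s + 0.625.
Denominator: G_den * H_den + G_num * H_num = (s^2 + 3*s + 1.25) + (0.75) = s^2 + 3*s + 2.
T(s) = (0.25*s + 0.625)/(s^2 + 3*s + 2)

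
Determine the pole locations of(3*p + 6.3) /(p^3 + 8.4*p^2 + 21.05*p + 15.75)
Set denominator = 0: p^3 + 8.4*p^2 + 21.05*p + 15.75 = (p + 4.5)(p + 1.4)(p + 2.5) = 0 → Poles: -1.4, -2.5, -4.5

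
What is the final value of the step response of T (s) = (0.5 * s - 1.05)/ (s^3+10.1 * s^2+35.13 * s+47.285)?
FVT: lim_{t→∞} y(t) = lim_{s→0} s*Y(s) where Y(s) = T(s)/s.
= lim_{s→0} T(s) = T(0) = num(0)/den(0) = -1.05/47.285 = -0.02221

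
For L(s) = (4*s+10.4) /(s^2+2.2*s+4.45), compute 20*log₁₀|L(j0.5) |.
Substitute s = j*0.5: L(j0.5) = 2.43395 - 0.161273j.
|L(j0.5)| = sqrt(Re² + Im²) = 2.439.
20*log₁₀(2.439) = 7.75 dB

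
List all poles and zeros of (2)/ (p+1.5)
Set denominator = 0: p + 1.5 = 0 → Poles: -1.5
Numerator is a nonzero constant (2) → Zeros: none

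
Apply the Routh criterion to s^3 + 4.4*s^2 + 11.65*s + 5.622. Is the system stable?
Routh array:
s^3: [1, 11.65]; s^2: [4.4, 5.622]; s^1: [10.3723]; s^0: [5.622]
First column: [1, 4.4, 10.3723, 5.622]. Sign changes = 0.
Yes, stable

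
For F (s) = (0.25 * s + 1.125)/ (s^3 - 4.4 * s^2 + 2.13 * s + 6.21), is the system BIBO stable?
Denominator: s^3 - 4.4*s^2 + 2.13*s + 6.21 = (s - 2.3)(s + 0.9)(s - 3). Poles: -0.9, 2.3, 3. All Re(p)<0: No (unstable)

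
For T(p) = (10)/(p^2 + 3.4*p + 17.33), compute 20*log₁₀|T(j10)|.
Substitute p = j*10: T(j10) = -0.103463 - 0.0425514j.
|T(j10)| = sqrt(Re² + Im²) = 0.1119.
20*log₁₀(0.1119) = -19.03 dB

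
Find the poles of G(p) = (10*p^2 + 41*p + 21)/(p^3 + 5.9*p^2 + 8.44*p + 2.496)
Set denominator = 0: p^3 + 5.9*p^2 + 8.44*p + 2.496 = (p + 0.4)(p + 1.6)(p + 3.9) = 0 → Poles: -0.4, -1.6, -3.9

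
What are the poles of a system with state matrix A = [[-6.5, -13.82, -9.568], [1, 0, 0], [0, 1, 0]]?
Eigenvalues solve det(λI - A) = 0.
Characteristic polynomial: λ^3 + 6.5*λ^2 + 13.82*λ + 9.568 = 0.
Factor: (λ + 1.6)(λ + 2.3)(λ + 2.6) = 0.
Roots: -1.6, -2.3, -2.6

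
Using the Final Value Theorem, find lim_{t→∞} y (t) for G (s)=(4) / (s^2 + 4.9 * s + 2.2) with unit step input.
FVT: lim_{t→∞} y(t) = lim_{s→0} s*Y(s) where Y(s) = G(s)/s.
= lim_{s→0} G(s) = G(0) = num(0)/den(0) = 4/2.2 = 1.818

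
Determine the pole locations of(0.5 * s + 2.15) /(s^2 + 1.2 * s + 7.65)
Set denominator = 0: s^2 + 1.2*s + 7.65 = 0 → Poles: -0.6 + 2.7j, -0.6 - 2.7j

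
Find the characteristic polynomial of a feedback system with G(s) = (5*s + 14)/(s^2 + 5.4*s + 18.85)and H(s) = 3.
Characteristic poly = G_den * H_den + G_num * H_num = (s^2 + 5.4*s + 18.85) + (15*s + 42) = s^2 + 20.4*s + 60.85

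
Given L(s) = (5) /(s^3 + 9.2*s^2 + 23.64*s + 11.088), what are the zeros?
Numerator is a nonzero constant (5) → Zeros: none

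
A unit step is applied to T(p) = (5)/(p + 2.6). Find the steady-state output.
FVT: lim_{t→∞} y(t) = lim_{p→0} p*Y(p) where Y(p) = T(p)/p.
= lim_{p→0} T(p) = T(0) = num(0)/den(0) = 5/2.6 = 1.923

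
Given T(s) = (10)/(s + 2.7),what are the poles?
Set denominator = 0: s + 2.7 = 0 → Poles: -2.7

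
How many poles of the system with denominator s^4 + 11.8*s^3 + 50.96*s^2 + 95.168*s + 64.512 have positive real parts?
s^4 + 11.8*s^3 + 50.96*s^2 + 95.168*s + 64.512 = (s + 1.8)(s + 2.8)(s + 3.2)(s + 4). Poles: -1.8, -2.8, -3.2, -4. RHP poles (Re>0): 0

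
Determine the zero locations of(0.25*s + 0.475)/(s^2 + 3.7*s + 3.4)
Set numerator = 0: 0.25*s + 0.475 = 0 → Zeros: -1.9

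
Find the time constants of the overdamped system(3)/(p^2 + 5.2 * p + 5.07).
Overdamped: real poles at -3.9, -1.3. τ = -1/pole → τ₁ = 0.2564, τ₂ = 0.7692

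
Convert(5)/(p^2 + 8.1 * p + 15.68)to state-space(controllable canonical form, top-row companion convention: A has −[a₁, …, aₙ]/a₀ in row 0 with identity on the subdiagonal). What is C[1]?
Reachable canonical form: C = numerator coefficients (right-aligned, zero-padded to length n).
num = 5, C = [[0, 5]].
C[1] = 5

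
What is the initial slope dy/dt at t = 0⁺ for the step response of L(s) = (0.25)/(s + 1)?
IVT: y'(0⁺) = lim_{s→∞} s²·Y(s) = lim_{s→∞} s·L(s).
deg(num) = 0, deg(den) = 1, relative degree = 1, so s·L(s) → (leading num)/(leading den) = 0.25/1 = 0.25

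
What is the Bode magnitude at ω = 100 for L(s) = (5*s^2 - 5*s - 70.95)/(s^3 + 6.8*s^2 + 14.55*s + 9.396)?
Substitute s = j*100: L(j100) = 0.00389694 - 0.0498786j.
|L(j100)| = sqrt(Re² + Im²) = 0.05003.
20*log₁₀(0.05003) = -26.02 dB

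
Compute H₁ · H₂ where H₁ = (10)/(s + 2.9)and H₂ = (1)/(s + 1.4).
Series: H = H₁ · H₂ = (n₁·n₂)/(d₁·d₂).
Num: n₁·n₂ = 10. Den: d₁·d₂ = s^2 + 4.3*s + 4.06.
H(s) = (10)/(s^2 + 4.3*s + 4.06)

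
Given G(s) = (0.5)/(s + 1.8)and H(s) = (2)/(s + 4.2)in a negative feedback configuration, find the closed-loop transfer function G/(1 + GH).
Closed-loop T = G/(1+GH).
Numerator: G_num * H_den = 0.5*s + 2.1.
Denominator: G_den * H_den + G_num * H_num = (s^2 + 6*s + 7.56) + (1) = s^2 + 6*s + 8.56.
T(s) = (0.5*s + 2.1)/(s^2 + 6*s + 8.56)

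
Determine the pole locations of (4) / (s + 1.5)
Set denominator = 0: s + 1.5 = 0 → Poles: -1.5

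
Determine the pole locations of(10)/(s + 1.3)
Set denominator = 0: s + 1.3 = 0 → Poles: -1.3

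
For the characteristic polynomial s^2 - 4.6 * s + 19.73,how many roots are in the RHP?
Poles: 2.3 + 3.8j, 2.3 - 3.8j. RHP poles (Re>0): 2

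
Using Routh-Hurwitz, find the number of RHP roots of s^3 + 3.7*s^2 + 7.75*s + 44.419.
Routh array:
s^3: [1, 7.75]; s^2: [3.7, 44.419]; s^1: [-4.25514]; s^0: [44.419]
First column: [1, 3.7, -4.25514, 44.419]. Sign changes = RHP roots = 2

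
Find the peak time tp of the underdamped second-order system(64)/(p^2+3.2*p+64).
Standard form: ωn²/(p²+2ζωn·p+ωn²) → ωn = 8, ζ = 0.2.
ωd = ωn·√(1-ζ²) = 8·√(1-0.2²) = 7.838.
tp = π/ωd = π/7.838 = 0.4008 s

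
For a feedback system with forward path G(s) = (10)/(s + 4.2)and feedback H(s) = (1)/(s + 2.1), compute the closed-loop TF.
Closed-loop T = G/(1+GH).
Numerator: G_num * H_den = 10*s + 21.
Denominator: G_den * H_den + G_num * H_num = (s^2 + 6.3*s + 8.82) + (10) = s^2 + 6.3*s + 18.82.
T(s) = (10*s + 21)/(s^2 + 6.3*s + 18.82)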